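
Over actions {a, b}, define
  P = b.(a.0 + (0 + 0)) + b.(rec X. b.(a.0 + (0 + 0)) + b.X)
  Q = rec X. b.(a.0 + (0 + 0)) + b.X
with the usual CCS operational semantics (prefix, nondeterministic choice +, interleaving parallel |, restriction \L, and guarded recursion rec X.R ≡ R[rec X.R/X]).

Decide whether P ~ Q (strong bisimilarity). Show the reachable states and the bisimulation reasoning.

YES

P's transition system — 4 states:
  p0 = b.(a.0 + (0 + 0)) + b.(rec X. b.(a.0 + (0 + 0)) + b.X) :: —b→ p1, —b→ p2
  p1 = a.0 + (0 + 0) :: —a→ p3
  p2 = rec X. b.(a.0 + (0 + 0)) + b.X :: —b→ p1, —b→ p2
  p3 = 0 :: ·
Q's transition system — 3 states:
  q0 = rec X. b.(a.0 + (0 + 0)) + b.X :: —b→ q0, —b→ q1
  q1 = a.0 + (0 + 0) :: —a→ q2
  q2 = 0 :: ·
Coarsest stable partition (strong bisimilarity classes):
  B0 = {p0, p2, q0}
  B1 = {p1, q1}
  B2 = {p3, q2}
p0 ∈ B0, q0 ∈ B0 → same block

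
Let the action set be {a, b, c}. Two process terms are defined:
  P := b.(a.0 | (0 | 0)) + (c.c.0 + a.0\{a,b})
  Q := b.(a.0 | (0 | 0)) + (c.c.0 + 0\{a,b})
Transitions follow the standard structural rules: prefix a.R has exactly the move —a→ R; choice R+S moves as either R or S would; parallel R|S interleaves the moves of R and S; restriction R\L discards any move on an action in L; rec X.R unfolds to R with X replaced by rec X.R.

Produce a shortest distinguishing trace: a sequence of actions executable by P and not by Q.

LTS(P): 6 reachable states
  s0 = b.(a.0 | (0 | 0)) + (c.c.0 + a.0\{a,b}) → -a-> s1, -b-> s2, -c-> s3
  s1 = 0\{a,b} → (no moves)
  s2 = a.0 | (0 | 0) → -a-> s4
  s3 = c.0 → -c-> s5
  s4 = 0 | (0 | 0) → (no moves)
  s5 = 0 → (no moves)
LTS(Q): 5 reachable states
  t0 = b.(a.0 | (0 | 0)) + (c.c.0 + 0\{a,b}) → -b-> t1, -c-> t2
  t1 = a.0 | (0 | 0) → -a-> t3
  t2 = c.0 → -c-> t4
  t3 = 0 | (0 | 0) → (no moves)
  t4 = 0 → (no moves)
Executing a from P (initial set {s0}):
  [1] a ⇒ {s1}
  ✓ P
Executing a from Q (initial set {t0}):
  [1] a ⇒ ∅ (Q stuck)

a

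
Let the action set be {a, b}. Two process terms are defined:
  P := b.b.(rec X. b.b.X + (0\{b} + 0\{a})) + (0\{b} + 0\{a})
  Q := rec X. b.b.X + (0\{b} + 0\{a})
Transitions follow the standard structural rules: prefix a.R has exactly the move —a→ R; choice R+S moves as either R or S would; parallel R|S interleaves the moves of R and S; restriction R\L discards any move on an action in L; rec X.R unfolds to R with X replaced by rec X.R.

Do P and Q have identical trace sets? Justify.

YES

LTS(P): 3 reachable states
  m0 = b.b.(rec X. b.b.X + (0\{b} + 0\{a})) + (0\{b} + 0\{a}) | --b--▸ m1
  m1 = b.(rec X. b.b.X + (0\{b} + 0\{a})) | --b--▸ m2
  m2 = rec X. b.b.X + (0\{b} + 0\{a}) | --b--▸ m1
LTS(Q): 2 reachable states
  n0 = rec X. b.b.X + (0\{b} + 0\{a}) | --b--▸ n1
  n1 = b.(rec X. b.b.X + (0\{b} + 0\{a})) | --b--▸ n0
Bisimilarity quotient blocks:
  B0 = {m0, m1, m2, n0, n1}
m0 ∈ B0, n0 ∈ B0 → same block
Bisimilar ⇒ trace-equivalent.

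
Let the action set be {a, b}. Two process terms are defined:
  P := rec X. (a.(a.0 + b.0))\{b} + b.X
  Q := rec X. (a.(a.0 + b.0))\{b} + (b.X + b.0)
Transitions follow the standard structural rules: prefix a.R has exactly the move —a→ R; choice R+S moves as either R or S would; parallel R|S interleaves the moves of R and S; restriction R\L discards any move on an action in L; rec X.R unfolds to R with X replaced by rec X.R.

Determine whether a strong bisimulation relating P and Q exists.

NO

Reachable graph of P (3 states):
  s0 = rec X. (a.(a.0 + b.0))\{b} + b.X | =a=> s1, =b=> s0
  s1 = (a.0 + b.0)\{b} | =a=> s2
  s2 = 0\{b} | ∅
Reachable graph of Q (4 states):
  t0 = rec X. (a.(a.0 + b.0))\{b} + (b.X + b.0) | =a=> t1, =b=> t0, =b=> t2
  t1 = (a.0 + b.0)\{b} | =a=> t3
  t2 = 0 | ∅
  t3 = 0\{b} | ∅
Coarsest stable partition (strong bisimilarity classes):
  B0 = {s0}
  B1 = {s1, t1}
  B2 = {s2, t2, t3}
  B3 = {t0}
s0 ∈ B0, t0 ∈ B3 → different blocks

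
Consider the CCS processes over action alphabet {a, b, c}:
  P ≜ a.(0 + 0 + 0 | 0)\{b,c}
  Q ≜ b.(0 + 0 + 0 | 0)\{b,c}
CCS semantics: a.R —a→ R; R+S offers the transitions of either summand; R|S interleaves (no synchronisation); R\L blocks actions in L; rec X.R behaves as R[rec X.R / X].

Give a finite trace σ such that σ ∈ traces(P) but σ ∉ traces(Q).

LTS(P): 2 reachable states
  p0 = a.(0 + 0 + 0 | 0)\{b,c} has moves --a--▸ p1
  p1 = (0 + 0 + 0 | 0)\{b,c} has moves stopped
LTS(Q): 2 reachable states
  q0 = b.(0 + 0 + 0 | 0)\{b,c} has moves --b--▸ q1
  q1 = (0 + 0 + 0 | 0)\{b,c} has moves stopped
Executing a from P (initial set {p0}):
  step 1 (a): {p1}
  ✓ P
Executing a from Q (initial set {q0}):
  step 1 (a): no successor for Q

a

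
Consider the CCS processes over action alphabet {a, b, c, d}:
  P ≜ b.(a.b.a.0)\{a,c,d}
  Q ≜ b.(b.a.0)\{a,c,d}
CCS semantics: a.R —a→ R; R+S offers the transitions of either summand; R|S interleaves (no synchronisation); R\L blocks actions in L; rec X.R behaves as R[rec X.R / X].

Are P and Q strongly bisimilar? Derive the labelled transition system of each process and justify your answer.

P ≁ Q

Reachable graph of P (2 states):
  s0 = b.(a.b.a.0)\{a,c,d} has moves —b→ s1
  s1 = (a.b.a.0)\{a,c,d} has moves ∅
Reachable graph of Q (3 states):
  t0 = b.(b.a.0)\{a,c,d} has moves —b→ t1
  t1 = (b.a.0)\{a,c,d} has moves —b→ t2
  t2 = (a.0)\{a,c,d} has moves ∅
Coarsest stable partition (strong bisimilarity classes):
  B0 = {s0, t1}
  B1 = {s1, t2}
  B2 = {t0}
s0 ∈ B0, t0 ∈ B2 → different blocks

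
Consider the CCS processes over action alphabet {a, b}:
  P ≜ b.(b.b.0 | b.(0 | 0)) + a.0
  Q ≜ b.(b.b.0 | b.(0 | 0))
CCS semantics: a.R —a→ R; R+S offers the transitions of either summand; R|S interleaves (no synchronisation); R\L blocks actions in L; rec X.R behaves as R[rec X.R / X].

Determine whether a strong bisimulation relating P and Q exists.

NO

P's transition system — 8 states:
  s0 = b.(b.b.0 | b.(0 | 0)) + a.0 → —a→ s1, —b→ s2
  s1 = 0 → stopped
  s2 = b.b.0 | b.(0 | 0) → —b→ s3, —b→ s4
  s3 = b.0 | b.(0 | 0) → —b→ s5, —b→ s6
  s4 = b.b.0 | (0 | 0) → —b→ s6
  s5 = 0 | b.(0 | 0) → —b→ s7
  s6 = b.0 | (0 | 0) → —b→ s7
  s7 = 0 | (0 | 0) → stopped
Q's transition system — 7 states:
  t0 = b.(b.b.0 | b.(0 | 0)) → —b→ t1
  t1 = b.b.0 | b.(0 | 0) → —b→ t2, —b→ t3
  t2 = b.0 | b.(0 | 0) → —b→ t4, —b→ t5
  t3 = b.b.0 | (0 | 0) → —b→ t5
  t4 = 0 | b.(0 | 0) → —b→ t6
  t5 = b.0 | (0 | 0) → —b→ t6
  t6 = 0 | (0 | 0) → stopped
Partition-refinement fixed point:
  B0 = {s0}
  B1 = {s1, s7, t6}
  B2 = {s2, t1}
  B3 = {s3, s4, t2, t3}
  B4 = {s5, s6, t4, t5}
  B5 = {t0}
s0 ∈ B0, t0 ∈ B5 → different blocks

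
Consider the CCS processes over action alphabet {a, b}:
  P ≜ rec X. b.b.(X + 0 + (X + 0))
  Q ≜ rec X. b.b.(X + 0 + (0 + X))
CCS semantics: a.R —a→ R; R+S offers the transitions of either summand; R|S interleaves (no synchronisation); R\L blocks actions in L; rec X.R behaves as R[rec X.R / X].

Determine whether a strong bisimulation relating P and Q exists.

Reachable graph of P (3 states):
  m0 = rec X. b.b.(X + 0 + (X + 0)) | =b=> m1
  m1 = b.((rec X. b.b.(X + 0 + (X + 0))) + 0 + ((rec X. b.b.(X + 0 + (X + 0))) + 0)) | =b=> m2
  m2 = (rec X. b.b.(X + 0 + (X + 0))) + 0 + ((rec X. b.b.(X + 0 + (X + 0))) + 0) | =b=> m1
Reachable graph of Q (3 states):
  n0 = rec X. b.b.(X + 0 + (0 + X)) | =b=> n1
  n1 = b.((rec X. b.b.(X + 0 + (0 + X))) + 0 + (0 + (rec X. b.b.(X + 0 + (0 + X))))) | =b=> n2
  n2 = (rec X. b.b.(X + 0 + (0 + X))) + 0 + (0 + (rec X. b.b.(X + 0 + (0 + X)))) | =b=> n1
Coarsest stable partition (strong bisimilarity classes):
  B0 = {m0, m1, m2, n0, n1, n2}
m0 ∈ B0, n0 ∈ B0 → same block

P ~ Q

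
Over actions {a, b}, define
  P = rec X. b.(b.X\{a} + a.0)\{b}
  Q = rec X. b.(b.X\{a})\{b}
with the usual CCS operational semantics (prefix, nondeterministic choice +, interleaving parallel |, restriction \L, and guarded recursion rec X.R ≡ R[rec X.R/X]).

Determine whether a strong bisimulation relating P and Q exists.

not bisimilar

Reachable graph of P (3 states):
  p0 = rec X. b.(b.X\{a} + a.0)\{b} :: ··b··> p1
  p1 = (b.(rec X. b.(b.X\{a} + a.0)\{b})\{a} + a.0)\{b} :: ··a··> p2
  p2 = 0\{b} :: stopped
Reachable graph of Q (2 states):
  q0 = rec X. b.(b.X\{a})\{b} :: ··b··> q1
  q1 = (b.(rec X. b.(b.X\{a})\{b})\{a})\{b} :: stopped
Partition-refinement fixed point:
  B0 = {p0}
  B1 = {p1}
  B2 = {p2, q1}
  B3 = {q0}
p0 ∈ B0, q0 ∈ B3 → different blocks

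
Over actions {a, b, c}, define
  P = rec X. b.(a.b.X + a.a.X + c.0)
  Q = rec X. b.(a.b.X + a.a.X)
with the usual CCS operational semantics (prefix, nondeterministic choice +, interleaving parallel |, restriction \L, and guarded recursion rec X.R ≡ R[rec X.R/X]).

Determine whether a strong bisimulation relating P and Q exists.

not bisimilar

LTS(P): 5 reachable states
  p0 = rec X. b.(a.b.X + a.a.X + c.0) has moves ··b··> p1
  p1 = a.b.(rec X. b.(a.b.X + a.a.X + c.0)) + a.a.(rec X. b.(a.b.X + a.a.X + c.0)) + c.0 has moves ··a··> p2, ··a··> p3, ··c··> p4
  p2 = a.(rec X. b.(a.b.X + a.a.X + c.0)) has moves ··a··> p0
  p3 = b.(rec X. b.(a.b.X + a.a.X + c.0)) has moves ··b··> p0
  p4 = 0 has moves deadlocked
LTS(Q): 4 reachable states
  q0 = rec X. b.(a.b.X + a.a.X) has moves ··b··> q1
  q1 = a.b.(rec X. b.(a.b.X + a.a.X)) + a.a.(rec X. b.(a.b.X + a.a.X)) has moves ··a··> q2, ··a··> q3
  q2 = a.(rec X. b.(a.b.X + a.a.X)) has moves ··a··> q0
  q3 = b.(rec X. b.(a.b.X + a.a.X)) has moves ··b··> q0
Bisimilarity quotient blocks:
  B0 = {p0}
  B1 = {p1}
  B2 = {p2}
  B3 = {p3}
  B4 = {p4}
  B5 = {q0}
  B6 = {q1}
  B7 = {q3}
  B8 = {q2}
p0 ∈ B0, q0 ∈ B5 → different blocks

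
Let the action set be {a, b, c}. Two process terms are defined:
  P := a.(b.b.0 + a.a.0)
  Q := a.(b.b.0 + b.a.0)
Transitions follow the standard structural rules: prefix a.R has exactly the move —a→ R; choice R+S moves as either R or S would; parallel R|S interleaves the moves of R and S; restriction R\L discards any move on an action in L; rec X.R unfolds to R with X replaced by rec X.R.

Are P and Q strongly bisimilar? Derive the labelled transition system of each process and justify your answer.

NO

P's transition system — 5 states:
  m0 = a.(b.b.0 + a.a.0) | —a→ m1
  m1 = b.b.0 + a.a.0 | —a→ m2, —b→ m3
  m2 = a.0 | —a→ m4
  m3 = b.0 | —b→ m4
  m4 = 0 | ∅
Q's transition system — 5 states:
  n0 = a.(b.b.0 + b.a.0) | —a→ n1
  n1 = b.b.0 + b.a.0 | —b→ n2, —b→ n3
  n2 = a.0 | —a→ n4
  n3 = b.0 | —b→ n4
  n4 = 0 | ∅
Partition-refinement fixed point:
  B0 = {m0}
  B1 = {m1}
  B2 = {m3, n3}
  B3 = {m4, n4}
  B4 = {m2, n2}
  B5 = {n0}
  B6 = {n1}
m0 ∈ B0, n0 ∈ B5 → different blocks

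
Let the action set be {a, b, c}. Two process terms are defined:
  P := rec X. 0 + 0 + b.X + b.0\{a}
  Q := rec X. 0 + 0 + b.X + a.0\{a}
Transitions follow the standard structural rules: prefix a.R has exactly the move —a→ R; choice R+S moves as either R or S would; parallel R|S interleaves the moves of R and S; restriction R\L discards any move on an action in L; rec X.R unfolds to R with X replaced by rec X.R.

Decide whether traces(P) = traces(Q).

Reachable graph of P (2 states):
  s0 = rec X. 0 + 0 + b.X + b.0\{a} has moves =b=> s0, =b=> s1
  s1 = 0\{a} has moves (no moves)
Reachable graph of Q (2 states):
  t0 = rec X. 0 + 0 + b.X + a.0\{a} has moves =a=> t1, =b=> t0
  t1 = 0\{a} has moves (no moves)
Run σ = ⟨a⟩ on Q: start {t0}
  step 1 (a): {t1}
  — Q admits the full trace.
Run σ = ⟨a⟩ on P: start {s0}
  step 1 (a): ∅ (P stuck)

trace-distinct — witness ⟨a⟩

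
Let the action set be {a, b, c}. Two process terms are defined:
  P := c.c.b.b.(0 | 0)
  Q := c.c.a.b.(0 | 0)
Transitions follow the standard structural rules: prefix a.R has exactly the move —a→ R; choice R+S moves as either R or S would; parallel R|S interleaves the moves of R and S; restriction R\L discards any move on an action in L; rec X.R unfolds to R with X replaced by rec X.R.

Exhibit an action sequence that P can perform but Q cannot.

ccb

Reachable graph of P (5 states):
  p0 = c.c.b.b.(0 | 0) has moves —c→ p1
  p1 = c.b.b.(0 | 0) has moves —c→ p2
  p2 = b.b.(0 | 0) has moves —b→ p3
  p3 = b.(0 | 0) has moves —b→ p4
  p4 = 0 | 0 has moves (no moves)
Reachable graph of Q (5 states):
  q0 = c.c.a.b.(0 | 0) has moves —c→ q1
  q1 = c.a.b.(0 | 0) has moves —c→ q2
  q2 = a.b.(0 | 0) has moves —a→ q3
  q3 = b.(0 | 0) has moves —b→ q4
  q4 = 0 | 0 has moves (no moves)
Executing ccb from P (initial set {p0}):
  [1] c ⇒ {p1}
  [2] c ⇒ {p2}
  [3] b ⇒ {p3}
  ✓ P
Executing ccb from Q (initial set {q0}):
  [1] c ⇒ {q1}
  [2] c ⇒ {q2}
  [3] b ⇒ ∅  — Q cannot continue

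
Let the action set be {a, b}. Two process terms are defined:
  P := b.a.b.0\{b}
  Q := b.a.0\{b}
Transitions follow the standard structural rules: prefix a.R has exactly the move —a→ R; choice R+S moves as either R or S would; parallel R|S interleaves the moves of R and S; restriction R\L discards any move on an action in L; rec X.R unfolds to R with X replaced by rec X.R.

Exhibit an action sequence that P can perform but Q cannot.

bab

LTS(P): 4 reachable states
  p0 = b.a.b.0\{b} ⊢ =b=> p1
  p1 = a.b.0\{b} ⊢ =a=> p2
  p2 = b.0\{b} ⊢ =b=> p3
  p3 = 0\{b} ⊢ ∅
LTS(Q): 3 reachable states
  q0 = b.a.0\{b} ⊢ =b=> q1
  q1 = a.0\{b} ⊢ =a=> q2
  q2 = 0\{b} ⊢ ∅
Run σ = ⟨bab⟩ on P: start {p0}
  after b @ step 1: {p1}
  after a @ step 2: {p2}
  after b @ step 3: {p3}
  P completes σ.
Run σ = ⟨bab⟩ on Q: start {q0}
  after b @ step 1: {q1}
  after a @ step 2: {q2}
  after b @ step 3: ∅ (Q stuck)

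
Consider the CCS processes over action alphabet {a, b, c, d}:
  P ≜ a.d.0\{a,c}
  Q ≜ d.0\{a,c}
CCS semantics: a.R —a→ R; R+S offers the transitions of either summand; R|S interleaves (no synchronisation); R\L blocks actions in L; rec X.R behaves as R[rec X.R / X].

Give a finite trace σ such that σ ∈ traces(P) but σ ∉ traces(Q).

a

LTS(P): 3 reachable states
  s0 = a.d.0\{a,c} :: ··a··> s1
  s1 = d.0\{a,c} :: ··d··> s2
  s2 = 0\{a,c} :: ∅
LTS(Q): 2 reachable states
  t0 = d.0\{a,c} :: ··d··> t1
  t1 = 0\{a,c} :: ∅
Run σ = ⟨a⟩ on P: start {s0}
  [1] a ⇒ {s1}
  ✓ P
Run σ = ⟨a⟩ on Q: start {t0}
  [1] a ⇒ ∅  — Q cannot continue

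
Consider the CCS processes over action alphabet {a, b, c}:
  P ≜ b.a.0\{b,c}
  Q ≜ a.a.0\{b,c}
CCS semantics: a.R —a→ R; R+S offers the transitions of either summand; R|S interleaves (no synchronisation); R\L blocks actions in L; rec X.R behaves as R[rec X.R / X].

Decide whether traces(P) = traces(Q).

LTS(P): 3 reachable states
  s0 = b.a.0\{b,c} :: ··b··> s1
  s1 = a.0\{b,c} :: ··a··> s2
  s2 = 0\{b,c} :: deadlocked
LTS(Q): 3 reachable states
  t0 = a.a.0\{b,c} :: ··a··> t1
  t1 = a.0\{b,c} :: ··a··> t2
  t2 = 0\{b,c} :: deadlocked
Executing b from P (initial set {s0}):
  after b @ step 1: {s1}
  — P admits the full trace.
Executing b from Q (initial set {t0}):
  after b @ step 1: ∅ (Q stuck)

traces(P) ≠ traces(Q) — witness ⟨b⟩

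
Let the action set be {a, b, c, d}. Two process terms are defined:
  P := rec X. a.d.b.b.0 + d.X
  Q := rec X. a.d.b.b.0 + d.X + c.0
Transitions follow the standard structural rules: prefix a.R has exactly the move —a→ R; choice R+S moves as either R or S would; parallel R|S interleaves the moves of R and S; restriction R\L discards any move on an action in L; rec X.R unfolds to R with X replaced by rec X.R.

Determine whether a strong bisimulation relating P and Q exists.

not bisimilar

Reachable graph of P (5 states):
  s0 = rec X. a.d.b.b.0 + d.X → =a=> s1, =d=> s0
  s1 = d.b.b.0 → =d=> s2
  s2 = b.b.0 → =b=> s3
  s3 = b.0 → =b=> s4
  s4 = 0 → ·
Reachable graph of Q (5 states):
  t0 = rec X. a.d.b.b.0 + d.X + c.0 → =a=> t1, =c=> t2, =d=> t0
  t1 = d.b.b.0 → =d=> t3
  t2 = 0 → ·
  t3 = b.b.0 → =b=> t4
  t4 = b.0 → =b=> t2
Bisimilarity quotient blocks:
  B0 = {s0}
  B1 = {s1, t1}
  B2 = {s2, t3}
  B3 = {s3, t4}
  B4 = {s4, t2}
  B5 = {t0}
s0 ∈ B0, t0 ∈ B5 → different blocks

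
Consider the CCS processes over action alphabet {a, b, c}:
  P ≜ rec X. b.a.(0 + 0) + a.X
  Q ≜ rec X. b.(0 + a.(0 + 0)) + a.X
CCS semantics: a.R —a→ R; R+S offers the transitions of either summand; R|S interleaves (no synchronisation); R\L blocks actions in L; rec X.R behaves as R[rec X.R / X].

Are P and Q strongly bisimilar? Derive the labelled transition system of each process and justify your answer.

YES

P's transition system — 3 states:
  m0 = rec X. b.a.(0 + 0) + a.X ⊢ --a--▸ m0, --b--▸ m1
  m1 = a.(0 + 0) ⊢ --a--▸ m2
  m2 = 0 + 0 ⊢ stopped
Q's transition system — 3 states:
  n0 = rec X. b.(0 + a.(0 + 0)) + a.X ⊢ --a--▸ n0, --b--▸ n1
  n1 = 0 + a.(0 + 0) ⊢ --a--▸ n2
  n2 = 0 + 0 ⊢ stopped
Partition-refinement fixed point:
  B0 = {m0, n0}
  B1 = {m1, n1}
  B2 = {m2, n2}
m0 ∈ B0, n0 ∈ B0 → same block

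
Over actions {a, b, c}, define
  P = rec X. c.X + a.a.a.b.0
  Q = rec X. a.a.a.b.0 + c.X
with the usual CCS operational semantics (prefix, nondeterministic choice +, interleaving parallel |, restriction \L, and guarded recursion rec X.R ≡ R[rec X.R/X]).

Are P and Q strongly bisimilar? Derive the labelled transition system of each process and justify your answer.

bisimilar

Reachable graph of P (5 states):
  p0 = rec X. c.X + a.a.a.b.0 → =a=> p1, =c=> p0
  p1 = a.a.b.0 → =a=> p2
  p2 = a.b.0 → =a=> p3
  p3 = b.0 → =b=> p4
  p4 = 0 → deadlocked
Reachable graph of Q (5 states):
  q0 = rec X. a.a.a.b.0 + c.X → =a=> q1, =c=> q0
  q1 = a.a.b.0 → =a=> q2
  q2 = a.b.0 → =a=> q3
  q3 = b.0 → =b=> q4
  q4 = 0 → deadlocked
Coarsest stable partition (strong bisimilarity classes):
  B0 = {p0, q0}
  B1 = {p1, q1}
  B2 = {p2, q2}
  B3 = {p3, q3}
  B4 = {p4, q4}
p0 ∈ B0, q0 ∈ B0 → same block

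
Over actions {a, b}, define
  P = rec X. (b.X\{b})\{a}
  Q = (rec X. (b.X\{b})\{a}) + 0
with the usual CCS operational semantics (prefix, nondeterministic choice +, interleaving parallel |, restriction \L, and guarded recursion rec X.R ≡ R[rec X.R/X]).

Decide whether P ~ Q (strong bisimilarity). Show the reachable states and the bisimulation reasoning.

P's transition system — 2 states:
  p0 = rec X. (b.X\{b})\{a} ⊢ =b=> p1
  p1 = (rec X. (b.X\{b})\{a})\{b}\{a} ⊢ ∅
Q's transition system — 2 states:
  q0 = (rec X. (b.X\{b})\{a}) + 0 ⊢ =b=> q1
  q1 = (rec X. (b.X\{b})\{a})\{b}\{a} ⊢ ∅
Coarsest stable partition (strong bisimilarity classes):
  B0 = {p0, q0}
  B1 = {p1, q1}
p0 ∈ B0, q0 ∈ B0 → same block

P ~ Q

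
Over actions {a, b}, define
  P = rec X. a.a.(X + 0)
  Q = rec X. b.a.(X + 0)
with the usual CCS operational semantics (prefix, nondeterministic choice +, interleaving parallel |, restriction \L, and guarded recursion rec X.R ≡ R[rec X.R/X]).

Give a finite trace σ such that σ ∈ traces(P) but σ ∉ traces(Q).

a

LTS(P): 3 reachable states
  p0 = rec X. a.a.(X + 0) | —a→ p1
  p1 = a.((rec X. a.a.(X + 0)) + 0) | —a→ p2
  p2 = (rec X. a.a.(X + 0)) + 0 | —a→ p1
LTS(Q): 3 reachable states
  q0 = rec X. b.a.(X + 0) | —b→ q1
  q1 = a.((rec X. b.a.(X + 0)) + 0) | —a→ q2
  q2 = (rec X. b.a.(X + 0)) + 0 | —b→ q1
Run σ = ⟨a⟩ on P: start {p0}
  [1] a ⇒ {p1}
  — P admits the full trace.
Run σ = ⟨a⟩ on Q: start {q0}
  [1] a ⇒ no successor for Q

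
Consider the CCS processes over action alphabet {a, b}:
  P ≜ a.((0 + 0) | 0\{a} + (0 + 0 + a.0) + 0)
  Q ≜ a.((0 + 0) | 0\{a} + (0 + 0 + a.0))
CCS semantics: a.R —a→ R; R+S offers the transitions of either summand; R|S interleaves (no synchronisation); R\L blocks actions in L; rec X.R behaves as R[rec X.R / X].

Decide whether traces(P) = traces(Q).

traces(P) = traces(Q)

P's transition system — 3 states:
  m0 = a.((0 + 0) | 0\{a} + (0 + 0 + a.0) + 0) :: —a→ m1
  m1 = (0 + 0) | 0\{a} + (0 + 0 + a.0) + 0 :: —a→ m2
  m2 = 0 :: stopped
Q's transition system — 3 states:
  n0 = a.((0 + 0) | 0\{a} + (0 + 0 + a.0)) :: —a→ n1
  n1 = (0 + 0) | 0\{a} + (0 + 0 + a.0) :: —a→ n2
  n2 = 0 :: stopped
Coarsest stable partition (strong bisimilarity classes):
  B0 = {m0, n0}
  B1 = {m1, n1}
  B2 = {m2, n2}
m0 ∈ B0, n0 ∈ B0 → same block
Bisimilar ⇒ trace-equivalent.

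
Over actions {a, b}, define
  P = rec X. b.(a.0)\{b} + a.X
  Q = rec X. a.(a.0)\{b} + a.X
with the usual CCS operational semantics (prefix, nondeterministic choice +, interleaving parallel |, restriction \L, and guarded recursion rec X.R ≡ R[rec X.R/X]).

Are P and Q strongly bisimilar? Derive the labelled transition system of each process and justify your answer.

P's transition system — 3 states:
  u0 = rec X. b.(a.0)\{b} + a.X :: —a→ u0, —b→ u1
  u1 = (a.0)\{b} :: —a→ u2
  u2 = 0\{b} :: ∅
Q's transition system — 3 states:
  v0 = rec X. a.(a.0)\{b} + a.X :: —a→ v0, —a→ v1
  v1 = (a.0)\{b} :: —a→ v2
  v2 = 0\{b} :: ∅
Bisimilarity quotient blocks:
  B0 = {u0}
  B1 = {u1, v1}
  B2 = {u2, v2}
  B3 = {v0}
u0 ∈ B0, v0 ∈ B3 → different blocks

P ≁ Q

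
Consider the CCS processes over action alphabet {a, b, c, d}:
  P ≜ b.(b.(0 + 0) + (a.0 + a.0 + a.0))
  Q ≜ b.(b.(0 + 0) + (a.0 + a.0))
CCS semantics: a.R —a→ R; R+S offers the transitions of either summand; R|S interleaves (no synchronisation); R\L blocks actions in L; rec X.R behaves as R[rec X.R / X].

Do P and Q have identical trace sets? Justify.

Reachable graph of P (4 states):
  m0 = b.(b.(0 + 0) + (a.0 + a.0 + a.0)) ⊢ -b-> m1
  m1 = b.(0 + 0) + (a.0 + a.0 + a.0) ⊢ -a-> m2, -b-> m3
  m2 = 0 ⊢ deadlocked
  m3 = 0 + 0 ⊢ deadlocked
Reachable graph of Q (4 states):
  n0 = b.(b.(0 + 0) + (a.0 + a.0)) ⊢ -b-> n1
  n1 = b.(0 + 0) + (a.0 + a.0) ⊢ -a-> n2, -b-> n3
  n2 = 0 ⊢ deadlocked
  n3 = 0 + 0 ⊢ deadlocked
Coarsest stable partition (strong bisimilarity classes):
  B0 = {m0, n0}
  B1 = {m1, n1}
  B2 = {m2, m3, n2, n3}
m0 ∈ B0, n0 ∈ B0 → same block
Bisimilar ⇒ trace-equivalent.

YES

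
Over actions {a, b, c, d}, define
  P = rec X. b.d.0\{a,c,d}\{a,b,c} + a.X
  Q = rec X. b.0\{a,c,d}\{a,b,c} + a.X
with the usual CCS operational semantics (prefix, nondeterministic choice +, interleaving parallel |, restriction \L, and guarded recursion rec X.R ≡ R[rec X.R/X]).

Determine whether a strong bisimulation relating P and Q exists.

P ≁ Q

LTS(P): 3 reachable states
  u0 = rec X. b.d.0\{a,c,d}\{a,b,c} + a.X | =a=> u0, =b=> u1
  u1 = d.0\{a,c,d}\{a,b,c} | =d=> u2
  u2 = 0\{a,c,d}\{a,b,c} | ∅
LTS(Q): 2 reachable states
  v0 = rec X. b.0\{a,c,d}\{a,b,c} + a.X | =a=> v0, =b=> v1
  v1 = 0\{a,c,d}\{a,b,c} | ∅
Bisimilarity quotient blocks:
  B0 = {u0}
  B1 = {u1}
  B2 = {u2, v1}
  B3 = {v0}
u0 ∈ B0, v0 ∈ B3 → different blocks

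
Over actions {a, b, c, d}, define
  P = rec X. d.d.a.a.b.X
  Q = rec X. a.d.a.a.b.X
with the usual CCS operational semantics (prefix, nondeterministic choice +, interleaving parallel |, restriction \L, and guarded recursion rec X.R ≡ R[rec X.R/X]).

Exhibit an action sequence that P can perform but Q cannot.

d

P's transition system — 5 states:
  m0 = rec X. d.d.a.a.b.X → ··d··> m1
  m1 = d.a.a.b.(rec X. d.d.a.a.b.X) → ··d··> m2
  m2 = a.a.b.(rec X. d.d.a.a.b.X) → ··a··> m3
  m3 = a.b.(rec X. d.d.a.a.b.X) → ··a··> m4
  m4 = b.(rec X. d.d.a.a.b.X) → ··b··> m0
Q's transition system — 5 states:
  n0 = rec X. a.d.a.a.b.X → ··a··> n1
  n1 = d.a.a.b.(rec X. a.d.a.a.b.X) → ··d··> n2
  n2 = a.a.b.(rec X. a.d.a.a.b.X) → ··a··> n3
  n3 = a.b.(rec X. a.d.a.a.b.X) → ··a··> n4
  n4 = b.(rec X. a.d.a.a.b.X) → ··b··> n0
Run σ = ⟨d⟩ on P: start {m0}
  [1] d ⇒ {m1}
  P completes σ.
Run σ = ⟨d⟩ on Q: start {n0}
  [1] d ⇒ no successor for Q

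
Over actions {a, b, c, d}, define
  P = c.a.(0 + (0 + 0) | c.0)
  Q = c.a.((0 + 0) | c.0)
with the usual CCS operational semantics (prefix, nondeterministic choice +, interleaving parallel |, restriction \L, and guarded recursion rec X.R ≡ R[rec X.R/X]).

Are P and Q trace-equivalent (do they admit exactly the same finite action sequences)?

LTS(P): 4 reachable states
  m0 = c.a.(0 + (0 + 0) | c.0) | —c→ m1
  m1 = a.(0 + (0 + 0) | c.0) | —a→ m2
  m2 = 0 + (0 + 0) | c.0 | —c→ m3
  m3 = (0 + 0) | 0 | ·
LTS(Q): 4 reachable states
  n0 = c.a.((0 + 0) | c.0) | —c→ n1
  n1 = a.((0 + 0) | c.0) | —a→ n2
  n2 = (0 + 0) | c.0 | —c→ n3
  n3 = (0 + 0) | 0 | ·
Coarsest stable partition (strong bisimilarity classes):
  B0 = {m0, n0}
  B1 = {m1, n1}
  B2 = {m2, n2}
  B3 = {m3, n3}
m0 ∈ B0, n0 ∈ B0 → same block
Bisimilar ⇒ trace-equivalent.

YES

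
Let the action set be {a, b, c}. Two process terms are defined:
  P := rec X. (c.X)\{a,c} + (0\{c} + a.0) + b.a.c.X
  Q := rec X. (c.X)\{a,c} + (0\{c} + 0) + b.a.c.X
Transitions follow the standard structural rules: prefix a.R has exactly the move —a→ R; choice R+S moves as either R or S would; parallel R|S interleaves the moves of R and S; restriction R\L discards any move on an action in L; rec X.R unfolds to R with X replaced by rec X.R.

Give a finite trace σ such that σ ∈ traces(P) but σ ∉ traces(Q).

a

LTS(P): 4 reachable states
  p0 = rec X. (c.X)\{a,c} + (0\{c} + a.0) + b.a.c.X has moves -a-> p1, -b-> p2
  p1 = 0 has moves ·
  p2 = a.c.(rec X. (c.X)\{a,c} + (0\{c} + a.0) + b.a.c.X) has moves -a-> p3
  p3 = c.(rec X. (c.X)\{a,c} + (0\{c} + a.0) + b.a.c.X) has moves -c-> p0
LTS(Q): 3 reachable states
  q0 = rec X. (c.X)\{a,c} + (0\{c} + 0) + b.a.c.X has moves -b-> q1
  q1 = a.c.(rec X. (c.X)\{a,c} + (0\{c} + 0) + b.a.c.X) has moves -a-> q2
  q2 = c.(rec X. (c.X)\{a,c} + (0\{c} + 0) + b.a.c.X) has moves -c-> q0
Trace ⟨a⟩ through P, begin at {p0}:
  after a @ step 1: {p1}
  — P admits the full trace.
Trace ⟨a⟩ through Q, begin at {q0}:
  after a @ step 1: ∅  — Q cannot continue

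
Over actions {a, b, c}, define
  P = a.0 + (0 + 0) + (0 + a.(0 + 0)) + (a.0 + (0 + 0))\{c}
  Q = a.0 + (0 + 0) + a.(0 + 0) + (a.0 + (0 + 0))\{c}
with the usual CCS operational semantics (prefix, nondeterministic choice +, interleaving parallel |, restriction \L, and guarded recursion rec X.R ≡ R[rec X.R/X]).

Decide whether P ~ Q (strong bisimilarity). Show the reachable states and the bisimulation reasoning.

YES

P's transition system — 4 states:
  p0 = a.0 + (0 + 0) + (0 + a.(0 + 0)) + (a.0 + (0 + 0))\{c} ⊢ =a=> p1, =a=> p2, =a=> p3
  p1 = 0 ⊢ ·
  p2 = 0 + 0 ⊢ ·
  p3 = 0\{c} ⊢ ·
Q's transition system — 4 states:
  q0 = a.0 + (0 + 0) + a.(0 + 0) + (a.0 + (0 + 0))\{c} ⊢ =a=> q1, =a=> q2, =a=> q3
  q1 = 0 ⊢ ·
  q2 = 0 + 0 ⊢ ·
  q3 = 0\{c} ⊢ ·
Partition-refinement fixed point:
  B0 = {p0, q0}
  B1 = {p1, p2, p3, q1, q2, q3}
p0 ∈ B0, q0 ∈ B0 → same block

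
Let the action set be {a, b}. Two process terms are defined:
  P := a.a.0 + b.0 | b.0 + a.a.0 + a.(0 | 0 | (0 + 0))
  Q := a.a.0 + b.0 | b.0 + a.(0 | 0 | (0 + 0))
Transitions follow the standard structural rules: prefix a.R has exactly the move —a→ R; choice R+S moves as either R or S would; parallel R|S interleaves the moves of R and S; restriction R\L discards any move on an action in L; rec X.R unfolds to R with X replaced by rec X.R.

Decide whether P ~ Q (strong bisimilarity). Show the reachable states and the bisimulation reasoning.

P ~ Q

LTS(P): 7 reachable states
  s0 = a.a.0 + b.0 | b.0 + a.a.0 + a.(0 | 0 | (0 + 0)) :: ··a··> s1, ··a··> s2, ··b··> s3, ··b··> s4
  s1 = 0 | 0 | (0 + 0) :: (no moves)
  s2 = a.0 :: ··a··> s5
  s3 = 0 | b.0 :: ··b··> s6
  s4 = b.0 | 0 :: ··b··> s6
  s5 = 0 :: (no moves)
  s6 = 0 | 0 :: (no moves)
LTS(Q): 7 reachable states
  t0 = a.a.0 + b.0 | b.0 + a.(0 | 0 | (0 + 0)) :: ··a··> t1, ··a··> t2, ··b··> t3, ··b··> t4
  t1 = 0 | 0 | (0 + 0) :: (no moves)
  t2 = a.0 :: ··a··> t5
  t3 = 0 | b.0 :: ··b··> t6
  t4 = b.0 | 0 :: ··b··> t6
  t5 = 0 :: (no moves)
  t6 = 0 | 0 :: (no moves)
Partition-refinement fixed point:
  B0 = {s0, t0}
  B1 = {s3, s4, t3, t4}
  B2 = {s1, s5, s6, t1, t5, t6}
  B3 = {s2, t2}
s0 ∈ B0, t0 ∈ B0 → same block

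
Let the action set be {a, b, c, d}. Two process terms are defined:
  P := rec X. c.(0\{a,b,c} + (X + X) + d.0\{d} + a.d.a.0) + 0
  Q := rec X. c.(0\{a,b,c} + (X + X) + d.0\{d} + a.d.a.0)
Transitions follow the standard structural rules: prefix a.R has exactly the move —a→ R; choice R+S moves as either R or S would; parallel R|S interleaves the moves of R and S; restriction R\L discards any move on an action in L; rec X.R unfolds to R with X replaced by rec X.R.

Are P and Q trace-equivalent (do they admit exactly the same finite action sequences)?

YES

LTS(P): 6 reachable states
  p0 = rec X. c.(0\{a,b,c} + (X + X) + d.0\{d} + a.d.a.0) + 0 :: =c=> p1
  p1 = 0\{a,b,c} + ((rec X. c.(0\{a,b,c} + (X + X) + d.0\{d} + a.d.a.0) + 0) + (rec X. c.(0\{a,b,c} + (X + X) + d.0\{d} + a.d.a.0) + 0)) + d.0\{d} + a.d.a.0 :: =a=> p2, =c=> p1, =d=> p3
  p2 = d.a.0 :: =d=> p4
  p3 = 0\{d} :: deadlocked
  p4 = a.0 :: =a=> p5
  p5 = 0 :: deadlocked
LTS(Q): 6 reachable states
  q0 = rec X. c.(0\{a,b,c} + (X + X) + d.0\{d} + a.d.a.0) :: =c=> q1
  q1 = 0\{a,b,c} + ((rec X. c.(0\{a,b,c} + (X + X) + d.0\{d} + a.d.a.0)) + (rec X. c.(0\{a,b,c} + (X + X) + d.0\{d} + a.d.a.0))) + d.0\{d} + a.d.a.0 :: =a=> q2, =c=> q1, =d=> q3
  q2 = d.a.0 :: =d=> q4
  q3 = 0\{d} :: deadlocked
  q4 = a.0 :: =a=> q5
  q5 = 0 :: deadlocked
Partition-refinement fixed point:
  B0 = {p0, q0}
  B1 = {p1, q1}
  B2 = {p3, p5, q3, q5}
  B3 = {p2, q2}
  B4 = {p4, q4}
p0 ∈ B0, q0 ∈ B0 → same block
Bisimilar ⇒ trace-equivalent.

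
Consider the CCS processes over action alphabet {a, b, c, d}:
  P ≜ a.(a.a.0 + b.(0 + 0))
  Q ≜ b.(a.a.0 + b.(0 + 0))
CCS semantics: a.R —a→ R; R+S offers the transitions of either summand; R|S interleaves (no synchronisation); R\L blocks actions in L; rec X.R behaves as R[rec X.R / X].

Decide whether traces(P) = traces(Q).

LTS(P): 5 reachable states
  m0 = a.(a.a.0 + b.(0 + 0)) → ··a··> m1
  m1 = a.a.0 + b.(0 + 0) → ··a··> m2, ··b··> m3
  m2 = a.0 → ··a··> m4
  m3 = 0 + 0 → deadlocked
  m4 = 0 → deadlocked
LTS(Q): 5 reachable states
  n0 = b.(a.a.0 + b.(0 + 0)) → ··b··> n1
  n1 = a.a.0 + b.(0 + 0) → ··a··> n2, ··b··> n3
  n2 = a.0 → ··a··> n4
  n3 = 0 + 0 → deadlocked
  n4 = 0 → deadlocked
Executing a from P (initial set {m0}):
  [1] a ⇒ {m1}
  — P admits the full trace.
Executing a from Q (initial set {n0}):
  [1] a ⇒ ∅ (Q stuck)

traces(P) ≠ traces(Q) — witness ⟨a⟩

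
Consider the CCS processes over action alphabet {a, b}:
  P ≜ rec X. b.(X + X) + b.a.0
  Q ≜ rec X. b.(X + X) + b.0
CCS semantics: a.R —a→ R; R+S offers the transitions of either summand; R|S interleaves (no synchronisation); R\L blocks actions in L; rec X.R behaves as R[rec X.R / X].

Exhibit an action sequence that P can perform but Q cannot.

LTS(P): 4 reachable states
  m0 = rec X. b.(X + X) + b.a.0 has moves =b=> m1, =b=> m2
  m1 = (rec X. b.(X + X) + b.a.0) + (rec X. b.(X + X) + b.a.0) has moves =b=> m1, =b=> m2
  m2 = a.0 has moves =a=> m3
  m3 = 0 has moves ·
LTS(Q): 3 reachable states
  n0 = rec X. b.(X + X) + b.0 has moves =b=> n1, =b=> n2
  n1 = (rec X. b.(X + X) + b.0) + (rec X. b.(X + X) + b.0) has moves =b=> n1, =b=> n2
  n2 = 0 has moves ·
Run σ = ⟨ba⟩ on P: start {m0}
  [1] b ⇒ {m1, m2}
  [2] a ⇒ {m3}
  — P admits the full trace.
Run σ = ⟨ba⟩ on Q: start {n0}
  [1] b ⇒ {n1, n2}
  [2] a ⇒ ∅  — Q cannot continue

ba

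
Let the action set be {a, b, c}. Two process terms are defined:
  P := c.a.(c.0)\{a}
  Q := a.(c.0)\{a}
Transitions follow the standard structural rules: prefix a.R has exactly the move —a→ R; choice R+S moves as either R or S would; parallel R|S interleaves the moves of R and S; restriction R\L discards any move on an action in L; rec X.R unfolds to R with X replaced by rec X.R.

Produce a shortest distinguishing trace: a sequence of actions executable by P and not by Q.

LTS(P): 4 reachable states
  p0 = c.a.(c.0)\{a} → -c-> p1
  p1 = a.(c.0)\{a} → -a-> p2
  p2 = (c.0)\{a} → -c-> p3
  p3 = 0\{a} → stopped
LTS(Q): 3 reachable states
  q0 = a.(c.0)\{a} → -a-> q1
  q1 = (c.0)\{a} → -c-> q2
  q2 = 0\{a} → stopped
Trace ⟨c⟩ through P, begin at {p0}:
  [1] c ⇒ {p1}
  ✓ P
Trace ⟨c⟩ through Q, begin at {q0}:
  [1] c ⇒ no successor for Q

c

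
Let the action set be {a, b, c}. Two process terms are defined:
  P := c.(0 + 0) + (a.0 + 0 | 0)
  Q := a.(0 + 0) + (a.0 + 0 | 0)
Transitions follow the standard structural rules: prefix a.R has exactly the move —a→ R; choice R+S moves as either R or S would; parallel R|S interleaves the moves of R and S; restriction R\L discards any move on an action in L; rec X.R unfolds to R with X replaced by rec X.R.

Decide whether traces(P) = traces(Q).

Reachable graph of P (3 states):
  s0 = c.(0 + 0) + (a.0 + 0 | 0) | ··a··> s1, ··c··> s2
  s1 = 0 | deadlocked
  s2 = 0 + 0 | deadlocked
Reachable graph of Q (3 states):
  t0 = a.(0 + 0) + (a.0 + 0 | 0) | ··a··> t1, ··a··> t2
  t1 = 0 | deadlocked
  t2 = 0 + 0 | deadlocked
Trace ⟨c⟩ through P, begin at {s0}:
  [1] c ⇒ {s2}
  — P admits the full trace.
Trace ⟨c⟩ through Q, begin at {t0}:
  [1] c ⇒ ∅  — Q cannot continue

trace-distinct — witness ⟨c⟩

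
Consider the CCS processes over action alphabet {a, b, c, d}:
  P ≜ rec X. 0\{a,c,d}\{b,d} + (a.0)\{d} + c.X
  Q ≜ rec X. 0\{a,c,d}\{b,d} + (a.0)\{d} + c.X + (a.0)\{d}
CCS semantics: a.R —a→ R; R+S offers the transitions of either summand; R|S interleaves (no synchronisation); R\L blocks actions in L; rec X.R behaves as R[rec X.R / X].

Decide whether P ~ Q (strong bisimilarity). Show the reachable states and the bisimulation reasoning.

YES

LTS(P): 2 reachable states
  p0 = rec X. 0\{a,c,d}\{b,d} + (a.0)\{d} + c.X → -a-> p1, -c-> p0
  p1 = 0\{d} → ·
LTS(Q): 2 reachable states
  q0 = rec X. 0\{a,c,d}\{b,d} + (a.0)\{d} + c.X + (a.0)\{d} → -a-> q1, -c-> q0
  q1 = 0\{d} → ·
Coarsest stable partition (strong bisimilarity classes):
  B0 = {p0, q0}
  B1 = {p1, q1}
p0 ∈ B0, q0 ∈ B0 → same block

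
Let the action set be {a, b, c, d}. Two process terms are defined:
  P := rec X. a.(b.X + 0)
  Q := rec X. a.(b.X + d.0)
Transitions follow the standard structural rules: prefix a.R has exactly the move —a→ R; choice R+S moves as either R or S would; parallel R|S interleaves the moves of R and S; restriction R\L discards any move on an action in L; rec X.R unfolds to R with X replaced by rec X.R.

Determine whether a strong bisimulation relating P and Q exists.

not bisimilar

Reachable graph of P (2 states):
  u0 = rec X. a.(b.X + 0) ⊢ =a=> u1
  u1 = b.(rec X. a.(b.X + 0)) + 0 ⊢ =b=> u0
Reachable graph of Q (3 states):
  v0 = rec X. a.(b.X + d.0) ⊢ =a=> v1
  v1 = b.(rec X. a.(b.X + d.0)) + d.0 ⊢ =b=> v0, =d=> v2
  v2 = 0 ⊢ ∅
Coarsest stable partition (strong bisimilarity classes):
  B0 = {u0}
  B1 = {u1}
  B2 = {v0}
  B3 = {v1}
  B4 = {v2}
u0 ∈ B0, v0 ∈ B2 → different blocks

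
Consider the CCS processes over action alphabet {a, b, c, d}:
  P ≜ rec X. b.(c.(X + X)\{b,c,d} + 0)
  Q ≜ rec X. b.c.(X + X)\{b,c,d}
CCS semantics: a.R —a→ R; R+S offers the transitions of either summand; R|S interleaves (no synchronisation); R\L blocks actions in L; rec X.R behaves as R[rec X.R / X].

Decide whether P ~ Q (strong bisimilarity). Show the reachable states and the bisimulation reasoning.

YES

Reachable graph of P (3 states):
  s0 = rec X. b.(c.(X + X)\{b,c,d} + 0) has moves —b→ s1
  s1 = c.((rec X. b.(c.(X + X)\{b,c,d} + 0)) + (rec X. b.(c.(X + X)\{b,c,d} + 0)))\{b,c,d} + 0 has moves —c→ s2
  s2 = ((rec X. b.(c.(X + X)\{b,c,d} + 0)) + (rec X. b.(c.(X + X)\{b,c,d} + 0)))\{b,c,d} has moves deadlocked
Reachable graph of Q (3 states):
  t0 = rec X. b.c.(X + X)\{b,c,d} has moves —b→ t1
  t1 = c.((rec X. b.c.(X + X)\{b,c,d}) + (rec X. b.c.(X + X)\{b,c,d}))\{b,c,d} has moves —c→ t2
  t2 = ((rec X. b.c.(X + X)\{b,c,d}) + (rec X. b.c.(X + X)\{b,c,d}))\{b,c,d} has moves deadlocked
Bisimilarity quotient blocks:
  B0 = {s0, t0}
  B1 = {s1, t1}
  B2 = {s2, t2}
s0 ∈ B0, t0 ∈ B0 → same block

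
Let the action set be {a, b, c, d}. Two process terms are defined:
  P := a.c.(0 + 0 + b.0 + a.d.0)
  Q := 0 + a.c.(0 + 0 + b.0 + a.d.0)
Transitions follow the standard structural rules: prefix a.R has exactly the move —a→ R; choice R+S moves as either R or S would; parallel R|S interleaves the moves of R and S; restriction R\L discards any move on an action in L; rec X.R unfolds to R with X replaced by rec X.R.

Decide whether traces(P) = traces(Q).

YES

LTS(P): 5 reachable states
  s0 = a.c.(0 + 0 + b.0 + a.d.0) has moves --a--▸ s1
  s1 = c.(0 + 0 + b.0 + a.d.0) has moves --c--▸ s2
  s2 = 0 + 0 + b.0 + a.d.0 has moves --a--▸ s3, --b--▸ s4
  s3 = d.0 has moves --d--▸ s4
  s4 = 0 has moves ·
LTS(Q): 5 reachable states
  t0 = 0 + a.c.(0 + 0 + b.0 + a.d.0) has moves --a--▸ t1
  t1 = c.(0 + 0 + b.0 + a.d.0) has moves --c--▸ t2
  t2 = 0 + 0 + b.0 + a.d.0 has moves --a--▸ t3, --b--▸ t4
  t3 = d.0 has moves --d--▸ t4
  t4 = 0 has moves ·
Partition-refinement fixed point:
  B0 = {s0, t0}
  B1 = {s1, t1}
  B2 = {s2, t2}
  B3 = {s4, t4}
  B4 = {s3, t3}
s0 ∈ B0, t0 ∈ B0 → same block
Bisimilar ⇒ trace-equivalent.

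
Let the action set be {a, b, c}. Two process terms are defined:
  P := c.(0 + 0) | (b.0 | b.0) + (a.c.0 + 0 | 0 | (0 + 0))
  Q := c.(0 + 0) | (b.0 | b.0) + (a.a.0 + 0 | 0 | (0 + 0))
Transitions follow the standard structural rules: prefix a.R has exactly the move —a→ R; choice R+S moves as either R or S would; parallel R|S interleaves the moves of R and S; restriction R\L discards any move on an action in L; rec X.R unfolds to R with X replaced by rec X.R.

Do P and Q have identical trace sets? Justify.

P's transition system — 10 states:
  p0 = c.(0 + 0) | (b.0 | b.0) + (a.c.0 + 0 | 0 | (0 + 0)) | —a→ p1, —b→ p2, —b→ p3, —c→ p4
  p1 = c.0 | —c→ p5
  p2 = c.(0 + 0) | (0 | b.0) | —b→ p6, —c→ p7
  p3 = c.(0 + 0) | (b.0 | 0) | —b→ p6, —c→ p8
  p4 = (0 + 0) | (b.0 | b.0) | —b→ p7, —b→ p8
  p5 = 0 | (no moves)
  p6 = c.(0 + 0) | (0 | 0) | —c→ p9
  p7 = (0 + 0) | (0 | b.0) | —b→ p9
  p8 = (0 + 0) | (b.0 | 0) | —b→ p9
  p9 = (0 + 0) | (0 | 0) | (no moves)
Q's transition system — 10 states:
  q0 = c.(0 + 0) | (b.0 | b.0) + (a.a.0 + 0 | 0 | (0 + 0)) | —a→ q1, —b→ q2, —b→ q3, —c→ q4
  q1 = a.0 | —a→ q5
  q2 = c.(0 + 0) | (0 | b.0) | —b→ q6, —c→ q7
  q3 = c.(0 + 0) | (b.0 | 0) | —b→ q6, —c→ q8
  q4 = (0 + 0) | (b.0 | b.0) | —b→ q7, —b→ q8
  q5 = 0 | (no moves)
  q6 = c.(0 + 0) | (0 | 0) | —c→ q9
  q7 = (0 + 0) | (0 | b.0) | —b→ q9
  q8 = (0 + 0) | (b.0 | 0) | —b→ q9
  q9 = (0 + 0) | (0 | 0) | (no moves)
Executing ac from P (initial set {p0}):
  [1] a ⇒ {p1}
  [2] c ⇒ {p5}
  — P admits the full trace.
Executing ac from Q (initial set {q0}):
  [1] a ⇒ {q1}
  [2] c ⇒ ∅ (Q stuck)

trace-distinct — witness ⟨ac⟩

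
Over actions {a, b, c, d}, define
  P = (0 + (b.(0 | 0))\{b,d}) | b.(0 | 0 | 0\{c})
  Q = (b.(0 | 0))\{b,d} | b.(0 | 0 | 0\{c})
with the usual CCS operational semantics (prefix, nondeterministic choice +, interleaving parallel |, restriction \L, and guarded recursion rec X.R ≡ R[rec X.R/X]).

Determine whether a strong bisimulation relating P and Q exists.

bisimilar

P's transition system — 2 states:
  p0 = (0 + (b.(0 | 0))\{b,d}) | b.(0 | 0 | 0\{c}) ⊢ =b=> p1
  p1 = (0 + (b.(0 | 0))\{b,d}) | (0 | 0 | 0\{c}) ⊢ (no moves)
Q's transition system — 2 states:
  q0 = (b.(0 | 0))\{b,d} | b.(0 | 0 | 0\{c}) ⊢ =b=> q1
  q1 = (b.(0 | 0))\{b,d} | (0 | 0 | 0\{c}) ⊢ (no moves)
Coarsest stable partition (strong bisimilarity classes):
  B0 = {p0, q0}
  B1 = {p1, q1}
p0 ∈ B0, q0 ∈ B0 → same block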